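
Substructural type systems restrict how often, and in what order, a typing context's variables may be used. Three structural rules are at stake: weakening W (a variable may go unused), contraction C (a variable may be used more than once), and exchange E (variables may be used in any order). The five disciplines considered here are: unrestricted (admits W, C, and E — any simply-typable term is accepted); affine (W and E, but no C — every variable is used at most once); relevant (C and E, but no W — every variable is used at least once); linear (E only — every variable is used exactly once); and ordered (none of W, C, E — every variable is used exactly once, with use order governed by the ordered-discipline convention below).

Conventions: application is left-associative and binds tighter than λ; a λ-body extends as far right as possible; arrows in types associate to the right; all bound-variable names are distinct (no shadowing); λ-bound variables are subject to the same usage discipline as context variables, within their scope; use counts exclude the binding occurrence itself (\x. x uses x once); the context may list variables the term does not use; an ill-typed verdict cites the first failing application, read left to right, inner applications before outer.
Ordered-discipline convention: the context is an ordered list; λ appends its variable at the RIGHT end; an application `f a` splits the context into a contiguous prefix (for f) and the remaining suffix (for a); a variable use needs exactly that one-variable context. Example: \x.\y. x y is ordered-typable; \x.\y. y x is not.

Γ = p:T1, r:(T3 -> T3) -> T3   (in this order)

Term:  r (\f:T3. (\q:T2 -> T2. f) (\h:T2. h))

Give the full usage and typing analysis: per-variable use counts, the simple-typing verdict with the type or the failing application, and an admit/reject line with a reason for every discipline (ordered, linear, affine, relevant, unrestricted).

use counts: p: 0; r: 1; f (bound): 1; q (bound): 0; h (bound): 1
order of uses: r, f, h
typing: well-typed at T3
ordered ✗ (p, q never used (weakening))
linear ✗ (p, q never used (weakening))
affine ✓ (at most one use each (p, r, f, q, h))
relevant ✗ (p, q never used (weakening))
unrestricted ✓ (well-typed at T3; no restrictions here)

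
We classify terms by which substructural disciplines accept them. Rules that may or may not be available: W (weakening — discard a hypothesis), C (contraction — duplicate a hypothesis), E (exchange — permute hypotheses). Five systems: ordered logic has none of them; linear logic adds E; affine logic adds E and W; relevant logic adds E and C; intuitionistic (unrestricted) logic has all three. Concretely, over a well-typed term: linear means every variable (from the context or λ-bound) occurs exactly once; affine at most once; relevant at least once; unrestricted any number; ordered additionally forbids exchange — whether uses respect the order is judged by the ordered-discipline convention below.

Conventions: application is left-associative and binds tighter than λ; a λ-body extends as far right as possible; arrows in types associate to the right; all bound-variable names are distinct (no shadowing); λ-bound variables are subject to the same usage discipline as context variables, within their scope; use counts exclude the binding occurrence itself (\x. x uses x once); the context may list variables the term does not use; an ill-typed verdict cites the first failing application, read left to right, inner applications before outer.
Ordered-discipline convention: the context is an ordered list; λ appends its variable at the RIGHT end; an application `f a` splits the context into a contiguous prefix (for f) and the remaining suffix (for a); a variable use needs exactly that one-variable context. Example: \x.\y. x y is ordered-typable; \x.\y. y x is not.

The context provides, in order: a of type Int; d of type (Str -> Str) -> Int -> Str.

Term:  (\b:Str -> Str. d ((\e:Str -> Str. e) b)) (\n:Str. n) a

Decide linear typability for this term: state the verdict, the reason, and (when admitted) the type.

yes — each of a, d, b, e, n used exactly once; term : Str
use counts: a ×1, d ×1, b [bound] ×1, e [bound] ×1, n [bound] ×1
order of uses: d, e, b, n, a
typing: ✓ — Str
across the five disciplines: ordered ✗, linear ✓, affine ✓, relevant ✓, unrestricted ✓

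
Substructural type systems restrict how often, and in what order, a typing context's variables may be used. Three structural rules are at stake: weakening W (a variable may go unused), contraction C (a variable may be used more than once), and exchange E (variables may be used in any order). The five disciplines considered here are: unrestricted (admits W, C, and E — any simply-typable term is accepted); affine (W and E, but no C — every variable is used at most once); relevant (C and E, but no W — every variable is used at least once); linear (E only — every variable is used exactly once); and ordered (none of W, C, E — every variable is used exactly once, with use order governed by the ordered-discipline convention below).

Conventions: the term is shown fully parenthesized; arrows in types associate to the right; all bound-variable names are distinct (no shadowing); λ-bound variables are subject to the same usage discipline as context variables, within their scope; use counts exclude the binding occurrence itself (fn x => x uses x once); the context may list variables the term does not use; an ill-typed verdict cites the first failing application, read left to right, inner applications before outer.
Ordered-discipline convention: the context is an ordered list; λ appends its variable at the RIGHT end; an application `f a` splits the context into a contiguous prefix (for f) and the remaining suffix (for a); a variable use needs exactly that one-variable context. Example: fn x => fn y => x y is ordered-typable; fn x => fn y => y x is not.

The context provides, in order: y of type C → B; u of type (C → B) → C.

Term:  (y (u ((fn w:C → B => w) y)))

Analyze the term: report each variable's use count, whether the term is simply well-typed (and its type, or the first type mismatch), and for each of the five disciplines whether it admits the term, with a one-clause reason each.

variable uses: y: 2, u: 1, w (bound): 1
uses in reading order: y, u, w, y
typing: well-typed — term : B
ordered: ✗, y ×2 used more than once (contraction)
linear: ✗, y ×2 used more than once (contraction)
affine: ✗, y ×2 used more than once (contraction)
relevant: ✓, at least one use each (y, u, w)
unrestricted: ✓, type-checks (B) and nothing is barred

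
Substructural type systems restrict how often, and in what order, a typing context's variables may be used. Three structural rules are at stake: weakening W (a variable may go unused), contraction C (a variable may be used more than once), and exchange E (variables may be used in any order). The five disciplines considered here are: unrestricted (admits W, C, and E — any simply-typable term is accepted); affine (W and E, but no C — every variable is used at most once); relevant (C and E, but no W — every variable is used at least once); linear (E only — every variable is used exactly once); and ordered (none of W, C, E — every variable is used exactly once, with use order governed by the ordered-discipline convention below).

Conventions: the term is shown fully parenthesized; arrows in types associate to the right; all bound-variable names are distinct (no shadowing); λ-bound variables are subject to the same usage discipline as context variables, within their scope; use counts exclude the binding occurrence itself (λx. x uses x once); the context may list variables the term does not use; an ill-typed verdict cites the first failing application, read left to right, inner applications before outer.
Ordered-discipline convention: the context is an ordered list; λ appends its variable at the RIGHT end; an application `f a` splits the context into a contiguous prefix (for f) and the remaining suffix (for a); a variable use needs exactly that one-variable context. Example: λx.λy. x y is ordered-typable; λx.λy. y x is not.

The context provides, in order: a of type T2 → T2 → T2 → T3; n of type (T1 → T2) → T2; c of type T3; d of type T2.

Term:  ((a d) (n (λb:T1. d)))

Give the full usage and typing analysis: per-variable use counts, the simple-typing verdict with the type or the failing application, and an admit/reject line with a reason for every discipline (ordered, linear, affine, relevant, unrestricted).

usage: a: 1, n: 1, c: 0, d: 2, b (λ-bound): 0
left-to-right use order: a, d, n, d
typing: ✓ — T2 → T3
ordered: ✗, needs contraction — d ×2; c, b never used (weakening)
linear: ✗, needs contraction — d ×2; c, b never used (weakening)
affine: ✗, needs contraction — d ×2
relevant: ✗, c, b never used (weakening)
unrestricted: ✓, typability at T2 → T3 is all that's needed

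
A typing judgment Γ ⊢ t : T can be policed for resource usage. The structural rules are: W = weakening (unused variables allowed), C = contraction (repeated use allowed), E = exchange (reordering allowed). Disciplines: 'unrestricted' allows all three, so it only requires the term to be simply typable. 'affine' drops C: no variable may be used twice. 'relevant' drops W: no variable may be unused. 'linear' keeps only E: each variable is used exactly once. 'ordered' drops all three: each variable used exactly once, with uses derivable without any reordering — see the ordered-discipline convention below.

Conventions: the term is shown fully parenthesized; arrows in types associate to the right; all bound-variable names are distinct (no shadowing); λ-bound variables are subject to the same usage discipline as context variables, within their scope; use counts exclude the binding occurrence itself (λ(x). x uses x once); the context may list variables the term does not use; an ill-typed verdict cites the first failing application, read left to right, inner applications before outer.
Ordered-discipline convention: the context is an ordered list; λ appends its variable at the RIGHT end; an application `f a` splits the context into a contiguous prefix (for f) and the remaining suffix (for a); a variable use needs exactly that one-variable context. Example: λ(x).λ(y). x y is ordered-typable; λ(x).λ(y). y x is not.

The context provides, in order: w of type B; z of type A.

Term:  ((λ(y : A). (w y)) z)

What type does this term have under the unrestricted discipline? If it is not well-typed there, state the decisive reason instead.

not well-typed under unrestricted — a type mismatch blocks all five
counts: w: 1, z: 1, y (bound): 1
uses in reading order: w, y, z
typing: ill-typed: non-function type B applied to an argument
per-discipline verdicts: ordered ✗; linear ✗; affine ✗; relevant ✗; unrestricted ✗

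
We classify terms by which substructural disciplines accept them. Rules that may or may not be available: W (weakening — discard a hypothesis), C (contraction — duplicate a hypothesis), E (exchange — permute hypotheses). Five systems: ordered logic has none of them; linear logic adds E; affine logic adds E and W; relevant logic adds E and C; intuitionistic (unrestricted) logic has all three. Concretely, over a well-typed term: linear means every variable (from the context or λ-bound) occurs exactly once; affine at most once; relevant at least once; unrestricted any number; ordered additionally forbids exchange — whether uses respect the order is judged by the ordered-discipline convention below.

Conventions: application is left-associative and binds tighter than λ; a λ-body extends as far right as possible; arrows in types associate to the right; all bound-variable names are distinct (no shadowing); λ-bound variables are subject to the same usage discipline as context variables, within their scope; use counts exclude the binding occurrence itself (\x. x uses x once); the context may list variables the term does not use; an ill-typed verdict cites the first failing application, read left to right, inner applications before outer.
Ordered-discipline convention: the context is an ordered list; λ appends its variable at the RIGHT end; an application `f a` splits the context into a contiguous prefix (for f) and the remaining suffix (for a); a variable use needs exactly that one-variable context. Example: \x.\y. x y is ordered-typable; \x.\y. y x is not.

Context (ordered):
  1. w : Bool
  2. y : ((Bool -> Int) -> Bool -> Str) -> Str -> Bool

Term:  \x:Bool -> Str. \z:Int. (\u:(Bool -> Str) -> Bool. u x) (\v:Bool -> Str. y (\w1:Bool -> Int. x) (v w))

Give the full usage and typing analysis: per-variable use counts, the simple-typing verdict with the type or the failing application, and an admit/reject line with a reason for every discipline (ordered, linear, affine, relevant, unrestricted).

use counts: w: 1×; y: 1×; x (λ-bound): 2×; z (λ-bound): 0×; u (λ-bound): 1×; v (λ-bound): 1×; w1 (λ-bound): 0×
use order (left to right): u, x, y, x, v, w
typing: well-typed — term : (Bool -> Str) -> Int -> Bool
ordered: ✗, x ×2 used more than once (contraction); z, w1 left unused
linear: ✗, x ×2 used more than once (contraction); z, w1 left unused
affine: ✗, x ×2 used more than once (contraction)
relevant: ✗, z, w1 left unused
unrestricted: ✓, well-typed at (Bool -> Str) -> Int -> Bool; no restrictions here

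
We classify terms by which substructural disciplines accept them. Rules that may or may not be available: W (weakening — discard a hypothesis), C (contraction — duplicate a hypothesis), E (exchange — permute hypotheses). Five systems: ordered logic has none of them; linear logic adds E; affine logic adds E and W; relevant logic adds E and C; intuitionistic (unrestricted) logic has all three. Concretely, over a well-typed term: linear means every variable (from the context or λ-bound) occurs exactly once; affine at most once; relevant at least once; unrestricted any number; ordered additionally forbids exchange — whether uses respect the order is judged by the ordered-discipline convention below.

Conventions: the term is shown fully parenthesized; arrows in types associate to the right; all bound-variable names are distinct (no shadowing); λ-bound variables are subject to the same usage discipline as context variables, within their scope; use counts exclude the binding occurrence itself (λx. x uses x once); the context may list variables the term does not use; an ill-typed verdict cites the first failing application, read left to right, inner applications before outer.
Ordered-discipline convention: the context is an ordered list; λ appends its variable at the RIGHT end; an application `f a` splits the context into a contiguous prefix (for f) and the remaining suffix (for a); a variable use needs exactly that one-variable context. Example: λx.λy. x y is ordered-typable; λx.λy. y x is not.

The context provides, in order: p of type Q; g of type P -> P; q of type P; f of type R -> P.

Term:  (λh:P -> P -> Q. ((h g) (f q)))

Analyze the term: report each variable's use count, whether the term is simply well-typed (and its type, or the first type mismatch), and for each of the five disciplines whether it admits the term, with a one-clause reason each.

variable uses: p: 0, g: 1, q: 1, f: 1, h (λ-bound): 1
order of uses: h, g, f, q
typing: ill-typed: a function awaiting P gets P -> P
ordered: ✗ — a type mismatch blocks all five
linear: ✗ — the type mismatch rejects it
affine: ✗ — not simply typable
relevant: ✗ — fails simple typing
unrestricted: ✗ — a type mismatch blocks all five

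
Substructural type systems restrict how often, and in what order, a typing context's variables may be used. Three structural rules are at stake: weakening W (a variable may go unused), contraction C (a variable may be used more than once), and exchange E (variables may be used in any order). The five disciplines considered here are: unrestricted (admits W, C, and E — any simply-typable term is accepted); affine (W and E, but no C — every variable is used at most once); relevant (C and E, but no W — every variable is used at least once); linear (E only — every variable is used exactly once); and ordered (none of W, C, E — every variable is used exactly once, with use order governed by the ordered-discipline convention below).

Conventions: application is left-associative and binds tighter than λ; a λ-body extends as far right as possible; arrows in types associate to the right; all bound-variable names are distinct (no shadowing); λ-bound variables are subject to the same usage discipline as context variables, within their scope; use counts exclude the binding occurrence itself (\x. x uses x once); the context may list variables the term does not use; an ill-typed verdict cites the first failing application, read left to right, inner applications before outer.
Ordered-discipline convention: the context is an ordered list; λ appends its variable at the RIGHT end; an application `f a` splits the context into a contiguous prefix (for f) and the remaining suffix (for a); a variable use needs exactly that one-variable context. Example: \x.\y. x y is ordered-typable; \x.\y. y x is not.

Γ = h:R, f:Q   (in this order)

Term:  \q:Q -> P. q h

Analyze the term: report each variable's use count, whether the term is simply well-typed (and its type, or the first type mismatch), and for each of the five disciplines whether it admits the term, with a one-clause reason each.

use counts: h: 1×, f: 0×, q [bound]: 1×
order of uses: q, h
typing: ill-typed: an application expects Q but receives R
ordered: ✗, not simply typable
linear: ✗, fails simple typing
affine: ✗, a type mismatch blocks all five
relevant: ✗, the type mismatch rejects it
unrestricted: ✗, not simply typable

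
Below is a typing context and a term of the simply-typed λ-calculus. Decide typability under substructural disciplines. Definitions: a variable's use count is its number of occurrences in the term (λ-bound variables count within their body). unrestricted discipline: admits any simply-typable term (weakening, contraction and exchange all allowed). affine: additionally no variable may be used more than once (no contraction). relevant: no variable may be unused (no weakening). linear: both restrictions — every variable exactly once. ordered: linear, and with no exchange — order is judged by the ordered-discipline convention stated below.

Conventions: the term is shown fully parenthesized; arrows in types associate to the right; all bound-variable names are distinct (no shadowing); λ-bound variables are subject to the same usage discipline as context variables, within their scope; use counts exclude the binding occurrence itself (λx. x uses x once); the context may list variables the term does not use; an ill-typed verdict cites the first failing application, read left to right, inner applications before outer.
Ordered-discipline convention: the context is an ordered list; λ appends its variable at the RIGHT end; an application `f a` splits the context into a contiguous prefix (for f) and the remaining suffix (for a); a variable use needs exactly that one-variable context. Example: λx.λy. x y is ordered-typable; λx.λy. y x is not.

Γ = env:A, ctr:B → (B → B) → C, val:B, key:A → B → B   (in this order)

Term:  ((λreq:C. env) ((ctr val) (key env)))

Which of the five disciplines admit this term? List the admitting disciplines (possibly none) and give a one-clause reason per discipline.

admitting disciplines: unrestricted
variable uses: env ×2, ctr ×1, val ×1, key ×1, req (bound) ×0
use order (left to right): env, ctr, val, key, env
typing: the term checks, with type A
ordered: ✗, uses contraction: env ×2; req left unused
linear: ✗, uses contraction: env ×2; req left unused
affine: ✗, uses contraction: env ×2
relevant: ✗, req left unused
unrestricted: ✓, well-typed at A; no restrictions here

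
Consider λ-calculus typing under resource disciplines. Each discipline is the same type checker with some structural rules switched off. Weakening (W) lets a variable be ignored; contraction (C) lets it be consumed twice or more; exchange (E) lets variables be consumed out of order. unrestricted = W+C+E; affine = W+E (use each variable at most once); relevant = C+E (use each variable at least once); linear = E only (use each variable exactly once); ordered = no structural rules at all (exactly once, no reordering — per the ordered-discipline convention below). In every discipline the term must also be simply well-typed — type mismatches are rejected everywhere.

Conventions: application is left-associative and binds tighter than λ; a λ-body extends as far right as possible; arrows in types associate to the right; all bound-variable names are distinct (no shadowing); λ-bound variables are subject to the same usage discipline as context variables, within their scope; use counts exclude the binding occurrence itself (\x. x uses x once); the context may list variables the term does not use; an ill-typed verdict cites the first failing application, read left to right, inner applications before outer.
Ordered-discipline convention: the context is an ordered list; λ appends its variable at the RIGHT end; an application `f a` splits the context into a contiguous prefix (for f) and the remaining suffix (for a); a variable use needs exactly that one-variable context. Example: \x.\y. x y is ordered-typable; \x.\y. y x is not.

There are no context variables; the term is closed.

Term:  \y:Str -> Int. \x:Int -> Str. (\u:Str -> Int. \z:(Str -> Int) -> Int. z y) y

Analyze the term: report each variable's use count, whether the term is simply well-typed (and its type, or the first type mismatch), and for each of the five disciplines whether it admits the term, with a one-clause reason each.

use counts: y (bound): 2; x (bound): 0; u (bound): 0; z (bound): 1
use order (left to right): z, y, y
typing: the term checks, with type (Str -> Int) -> (Int -> Str) -> ((Str -> Int) -> Int) -> Int
ordered ✗ (uses contraction: y ×2; needs weakening: x, u unused)
linear ✗ (uses contraction: y ×2; needs weakening: x, u unused)
affine ✗ (uses contraction: y ×2)
relevant ✗ (needs weakening: x, u unused)
unrestricted ✓ (typability at (Str -> Int) -> (Int -> Str) -> ((Str -> Int) -> Int) -> Int is all that's needed)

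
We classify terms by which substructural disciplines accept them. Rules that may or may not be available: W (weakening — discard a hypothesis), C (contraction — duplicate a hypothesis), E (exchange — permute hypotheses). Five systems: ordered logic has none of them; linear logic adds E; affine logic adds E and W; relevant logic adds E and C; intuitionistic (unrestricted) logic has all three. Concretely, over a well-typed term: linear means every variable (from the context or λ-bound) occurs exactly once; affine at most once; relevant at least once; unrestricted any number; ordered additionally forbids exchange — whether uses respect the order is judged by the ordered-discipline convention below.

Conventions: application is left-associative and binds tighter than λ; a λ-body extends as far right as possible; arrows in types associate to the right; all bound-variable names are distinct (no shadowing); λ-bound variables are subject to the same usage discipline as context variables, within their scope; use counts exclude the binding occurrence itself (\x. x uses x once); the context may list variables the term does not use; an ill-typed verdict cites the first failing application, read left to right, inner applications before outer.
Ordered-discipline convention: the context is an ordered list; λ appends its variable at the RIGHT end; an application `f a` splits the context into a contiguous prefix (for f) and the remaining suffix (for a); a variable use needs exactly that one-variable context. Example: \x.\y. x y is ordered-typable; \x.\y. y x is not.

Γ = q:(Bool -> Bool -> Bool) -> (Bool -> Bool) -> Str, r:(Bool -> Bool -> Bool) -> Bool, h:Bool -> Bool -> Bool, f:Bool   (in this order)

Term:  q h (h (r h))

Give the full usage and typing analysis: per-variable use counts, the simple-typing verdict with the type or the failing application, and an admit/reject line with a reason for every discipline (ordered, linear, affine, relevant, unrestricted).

usage: q=1; r=1; h=3; f=0
left-to-right use order: q, h, h, r, h
typing: well-typed — term : Str
ordered: ✗, needs contraction — h ×3; needs weakening: f unused
linear: ✗, needs contraction — h ×3; needs weakening: f unused
affine: ✗, needs contraction — h ×3
relevant: ✗, needs weakening: f unused
unrestricted: ✓, typability at Str is all that's needed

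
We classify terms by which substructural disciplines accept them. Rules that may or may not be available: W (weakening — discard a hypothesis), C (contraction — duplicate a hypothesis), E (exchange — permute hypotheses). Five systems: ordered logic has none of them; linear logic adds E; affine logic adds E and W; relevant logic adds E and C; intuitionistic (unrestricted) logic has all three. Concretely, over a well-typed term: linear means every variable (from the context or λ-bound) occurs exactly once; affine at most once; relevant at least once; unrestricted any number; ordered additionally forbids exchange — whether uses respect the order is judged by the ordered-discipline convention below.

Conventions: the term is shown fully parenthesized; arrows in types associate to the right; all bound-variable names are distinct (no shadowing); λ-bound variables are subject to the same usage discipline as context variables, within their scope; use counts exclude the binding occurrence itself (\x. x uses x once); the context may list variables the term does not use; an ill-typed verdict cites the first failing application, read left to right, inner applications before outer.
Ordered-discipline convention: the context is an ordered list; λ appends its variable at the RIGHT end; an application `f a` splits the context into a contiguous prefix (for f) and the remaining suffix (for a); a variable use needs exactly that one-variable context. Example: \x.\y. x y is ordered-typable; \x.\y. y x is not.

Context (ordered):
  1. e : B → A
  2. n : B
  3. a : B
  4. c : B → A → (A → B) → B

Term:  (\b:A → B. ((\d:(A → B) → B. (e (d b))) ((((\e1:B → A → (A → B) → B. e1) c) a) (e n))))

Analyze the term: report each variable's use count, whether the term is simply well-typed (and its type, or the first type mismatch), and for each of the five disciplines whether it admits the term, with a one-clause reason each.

usage: e=2, n=1, a=1, c=1, b [bound]=1, d [bound]=1, e1 [bound]=1
use order (left to right): e, d, b, e1, c, a, e, n
typing: well-typed — term : (A → B) → A
ordered: ✗, e ×2 used more than once (contraction)
linear: ✗, e ×2 used more than once (contraction)
affine: ✗, e ×2 used more than once (contraction)
relevant: ✓, none of e, n, a, c, b, d, e1 goes unused
unrestricted: ✓, well-typed at (A → B) → A; no restrictions here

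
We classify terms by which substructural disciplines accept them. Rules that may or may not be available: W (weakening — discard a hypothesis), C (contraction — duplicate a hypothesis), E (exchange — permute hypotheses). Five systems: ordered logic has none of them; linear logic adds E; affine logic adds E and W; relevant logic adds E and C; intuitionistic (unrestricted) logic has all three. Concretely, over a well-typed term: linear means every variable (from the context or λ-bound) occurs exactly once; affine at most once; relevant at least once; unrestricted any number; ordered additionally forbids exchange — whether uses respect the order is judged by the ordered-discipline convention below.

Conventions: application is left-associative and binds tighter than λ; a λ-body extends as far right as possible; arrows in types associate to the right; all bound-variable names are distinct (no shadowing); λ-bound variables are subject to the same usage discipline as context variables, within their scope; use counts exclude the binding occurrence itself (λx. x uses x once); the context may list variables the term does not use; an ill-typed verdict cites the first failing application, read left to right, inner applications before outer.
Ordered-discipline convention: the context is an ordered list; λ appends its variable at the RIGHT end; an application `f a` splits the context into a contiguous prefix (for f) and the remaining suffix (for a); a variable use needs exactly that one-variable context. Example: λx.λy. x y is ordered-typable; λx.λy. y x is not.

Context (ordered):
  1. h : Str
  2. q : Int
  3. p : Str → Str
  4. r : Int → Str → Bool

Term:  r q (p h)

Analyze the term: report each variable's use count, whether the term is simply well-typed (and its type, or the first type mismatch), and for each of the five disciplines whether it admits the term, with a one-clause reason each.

counts: h: 1; q: 1; p: 1; r: 1
order of uses: r, q, p, h
typing: ✓ — Bool
ordered: ✗ — needs exchange: uses follow r, q, p, h
linear: ✓ — h, q, p, r: one use apiece
affine: ✓ — h, q, p, r: no repeats, contraction unneeded
relevant: ✓ — none of h, q, p, r goes unused
unrestricted: ✓ — type-checks (Bool) and nothing is barred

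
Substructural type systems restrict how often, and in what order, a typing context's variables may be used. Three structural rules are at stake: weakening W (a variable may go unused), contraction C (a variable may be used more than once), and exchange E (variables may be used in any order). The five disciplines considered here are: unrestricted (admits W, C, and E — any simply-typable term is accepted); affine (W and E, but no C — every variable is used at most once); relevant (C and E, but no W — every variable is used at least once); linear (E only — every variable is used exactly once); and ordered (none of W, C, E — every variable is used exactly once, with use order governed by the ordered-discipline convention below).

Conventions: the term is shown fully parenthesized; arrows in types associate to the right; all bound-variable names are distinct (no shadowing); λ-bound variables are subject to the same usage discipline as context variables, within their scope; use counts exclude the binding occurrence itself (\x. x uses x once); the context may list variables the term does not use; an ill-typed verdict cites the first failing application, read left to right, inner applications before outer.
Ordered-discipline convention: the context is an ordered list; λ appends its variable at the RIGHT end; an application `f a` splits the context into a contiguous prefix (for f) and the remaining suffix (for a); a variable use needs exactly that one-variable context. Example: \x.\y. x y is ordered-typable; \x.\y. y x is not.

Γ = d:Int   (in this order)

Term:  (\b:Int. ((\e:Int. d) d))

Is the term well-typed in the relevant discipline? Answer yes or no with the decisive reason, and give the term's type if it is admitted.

no — b, e left unused
counts: d=2; b (bound)=0; e (bound)=0
uses in reading order: d, d
typing: well-typed — term : Int -> Int
across the five disciplines: ordered ✗ | linear ✗ | affine ✗ | relevant ✗ | unrestricted ✓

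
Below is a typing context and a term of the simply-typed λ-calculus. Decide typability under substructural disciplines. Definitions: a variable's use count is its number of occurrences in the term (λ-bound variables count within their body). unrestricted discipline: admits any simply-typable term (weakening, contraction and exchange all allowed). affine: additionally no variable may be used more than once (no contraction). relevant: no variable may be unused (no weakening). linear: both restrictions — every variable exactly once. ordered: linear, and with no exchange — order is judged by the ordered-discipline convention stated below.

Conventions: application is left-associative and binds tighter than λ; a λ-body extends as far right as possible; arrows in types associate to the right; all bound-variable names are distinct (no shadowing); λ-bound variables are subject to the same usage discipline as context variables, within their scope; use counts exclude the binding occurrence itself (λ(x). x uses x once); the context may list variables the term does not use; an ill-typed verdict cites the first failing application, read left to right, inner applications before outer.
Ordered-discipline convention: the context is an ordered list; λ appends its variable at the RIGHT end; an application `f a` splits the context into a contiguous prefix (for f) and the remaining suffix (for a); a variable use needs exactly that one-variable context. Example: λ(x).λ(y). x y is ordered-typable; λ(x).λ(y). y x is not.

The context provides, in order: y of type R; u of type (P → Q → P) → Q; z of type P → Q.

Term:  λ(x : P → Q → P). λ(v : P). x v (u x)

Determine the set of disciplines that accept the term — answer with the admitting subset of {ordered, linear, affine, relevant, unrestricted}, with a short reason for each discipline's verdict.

admitting disciplines: unrestricted
use counts: y: 0, u: 1, z: 0, x (bound): 2, v (bound): 1
use order (left to right): x, v, u, x
typing: well-typed at (P → Q → P) → P → P
ordered: ✗ — repeated use of x ×2; y, z never used (weakening)
linear: ✗ — repeated use of x ×2; y, z never used (weakening)
affine: ✗ — repeated use of x ×2
relevant: ✗ — y, z never used (weakening)
unrestricted: ✓ — typability at (P → Q → P) → P → P is all that's needed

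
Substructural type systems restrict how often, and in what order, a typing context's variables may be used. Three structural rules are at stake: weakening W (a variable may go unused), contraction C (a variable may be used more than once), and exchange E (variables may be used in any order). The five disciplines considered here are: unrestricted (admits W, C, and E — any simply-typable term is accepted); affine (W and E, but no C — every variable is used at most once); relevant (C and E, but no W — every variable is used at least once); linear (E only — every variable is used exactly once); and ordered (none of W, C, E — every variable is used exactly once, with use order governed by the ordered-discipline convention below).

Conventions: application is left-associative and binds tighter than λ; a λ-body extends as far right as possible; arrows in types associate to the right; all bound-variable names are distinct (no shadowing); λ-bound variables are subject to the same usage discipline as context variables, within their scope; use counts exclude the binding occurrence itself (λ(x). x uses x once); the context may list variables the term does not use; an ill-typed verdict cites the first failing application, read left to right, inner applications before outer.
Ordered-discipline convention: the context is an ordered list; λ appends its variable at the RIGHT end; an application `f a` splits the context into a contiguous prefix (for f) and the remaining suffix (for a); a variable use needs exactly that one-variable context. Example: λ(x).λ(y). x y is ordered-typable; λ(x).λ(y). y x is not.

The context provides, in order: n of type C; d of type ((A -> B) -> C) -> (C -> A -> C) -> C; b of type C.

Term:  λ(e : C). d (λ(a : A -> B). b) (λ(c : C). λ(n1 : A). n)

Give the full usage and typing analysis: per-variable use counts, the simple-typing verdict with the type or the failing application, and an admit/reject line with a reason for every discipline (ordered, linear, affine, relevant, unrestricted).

counts: n: 1×; d: 1×; b: 1×; e (bound): 0×; a (bound): 0×; c (bound): 0×; n1 (bound): 0×
order of uses: d, b, n
typing: well-typed — term : C -> C
ordered: ✗ — e, a, c, n1 never used (weakening)
linear: ✗ — e, a, c, n1 never used (weakening)
affine: ✓ — no duplicate uses among n, d, b, e, a, c, n1
relevant: ✗ — e, a, c, n1 never used (weakening)
unrestricted: ✓ — simply typable at C -> C; W, C, E all held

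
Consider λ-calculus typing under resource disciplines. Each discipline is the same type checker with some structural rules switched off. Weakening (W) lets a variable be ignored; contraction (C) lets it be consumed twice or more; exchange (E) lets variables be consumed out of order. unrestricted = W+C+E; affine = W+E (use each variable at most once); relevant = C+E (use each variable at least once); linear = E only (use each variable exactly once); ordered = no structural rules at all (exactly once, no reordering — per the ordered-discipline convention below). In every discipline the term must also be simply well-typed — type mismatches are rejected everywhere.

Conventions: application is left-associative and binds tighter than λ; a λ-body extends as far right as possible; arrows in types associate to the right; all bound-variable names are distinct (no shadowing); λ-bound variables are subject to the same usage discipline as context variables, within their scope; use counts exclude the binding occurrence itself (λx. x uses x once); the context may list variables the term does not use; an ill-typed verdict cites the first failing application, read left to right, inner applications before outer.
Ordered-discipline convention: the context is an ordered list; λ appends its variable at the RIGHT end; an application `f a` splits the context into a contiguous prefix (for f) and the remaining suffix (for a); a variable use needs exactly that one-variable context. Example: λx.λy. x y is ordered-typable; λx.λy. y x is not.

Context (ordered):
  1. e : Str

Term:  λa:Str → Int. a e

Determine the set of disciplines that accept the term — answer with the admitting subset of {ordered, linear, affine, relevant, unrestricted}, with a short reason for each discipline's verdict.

admitting disciplines: linear, affine, relevant, unrestricted
counts: e ×1, a (λ-bound) ×1
uses in reading order: a, e
typing: ✓ — (Str → Int) → Int
ordered ✗ (needs exchange: uses follow a, e)
linear ✓ (exactly-once usage across e, a)
affine ✓ (no duplicate uses among e, a)
relevant ✓ (every one of e, a appears)
unrestricted ✓ (well-typed at (Str → Int) → Int; no restrictions here)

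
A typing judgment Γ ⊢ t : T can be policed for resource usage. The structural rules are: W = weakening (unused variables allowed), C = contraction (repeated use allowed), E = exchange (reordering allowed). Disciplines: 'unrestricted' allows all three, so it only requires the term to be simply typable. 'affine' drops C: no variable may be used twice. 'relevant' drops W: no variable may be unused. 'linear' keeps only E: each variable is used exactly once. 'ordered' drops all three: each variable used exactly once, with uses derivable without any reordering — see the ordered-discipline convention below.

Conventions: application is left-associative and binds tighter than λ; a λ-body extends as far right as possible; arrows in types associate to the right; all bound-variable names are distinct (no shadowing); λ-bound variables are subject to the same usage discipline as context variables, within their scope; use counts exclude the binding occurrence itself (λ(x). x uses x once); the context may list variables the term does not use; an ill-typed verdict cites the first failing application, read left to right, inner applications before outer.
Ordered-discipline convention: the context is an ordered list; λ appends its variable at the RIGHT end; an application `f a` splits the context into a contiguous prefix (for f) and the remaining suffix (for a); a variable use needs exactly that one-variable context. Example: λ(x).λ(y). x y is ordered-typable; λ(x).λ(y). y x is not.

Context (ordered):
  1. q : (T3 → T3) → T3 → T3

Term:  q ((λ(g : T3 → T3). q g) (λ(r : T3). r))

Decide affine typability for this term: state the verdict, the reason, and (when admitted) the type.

no — needs contraction — q ×2
variable uses: q ×2, g (bound) ×1, r (bound) ×1
order of uses: q, q, g, r
typing: ✓ — T3 → T3
per-discipline verdicts: ordered ✗ | linear ✗ | affine ✗ | relevant ✓ | unrestricted ✓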